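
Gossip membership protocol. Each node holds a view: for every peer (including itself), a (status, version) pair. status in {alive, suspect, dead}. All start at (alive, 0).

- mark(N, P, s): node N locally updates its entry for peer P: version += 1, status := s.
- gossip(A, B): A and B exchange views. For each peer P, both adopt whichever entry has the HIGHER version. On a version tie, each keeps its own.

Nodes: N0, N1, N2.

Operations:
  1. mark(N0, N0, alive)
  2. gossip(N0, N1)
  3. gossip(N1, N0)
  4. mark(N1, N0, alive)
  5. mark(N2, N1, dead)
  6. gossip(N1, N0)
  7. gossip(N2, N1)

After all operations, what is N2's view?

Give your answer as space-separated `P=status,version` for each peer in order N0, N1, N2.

Op 1: N0 marks N0=alive -> (alive,v1)
Op 2: gossip N0<->N1 -> N0.N0=(alive,v1) N0.N1=(alive,v0) N0.N2=(alive,v0) | N1.N0=(alive,v1) N1.N1=(alive,v0) N1.N2=(alive,v0)
Op 3: gossip N1<->N0 -> N1.N0=(alive,v1) N1.N1=(alive,v0) N1.N2=(alive,v0) | N0.N0=(alive,v1) N0.N1=(alive,v0) N0.N2=(alive,v0)
Op 4: N1 marks N0=alive -> (alive,v2)
Op 5: N2 marks N1=dead -> (dead,v1)
Op 6: gossip N1<->N0 -> N1.N0=(alive,v2) N1.N1=(alive,v0) N1.N2=(alive,v0) | N0.N0=(alive,v2) N0.N1=(alive,v0) N0.N2=(alive,v0)
Op 7: gossip N2<->N1 -> N2.N0=(alive,v2) N2.N1=(dead,v1) N2.N2=(alive,v0) | N1.N0=(alive,v2) N1.N1=(dead,v1) N1.N2=(alive,v0)

Answer: N0=alive,2 N1=dead,1 N2=alive,0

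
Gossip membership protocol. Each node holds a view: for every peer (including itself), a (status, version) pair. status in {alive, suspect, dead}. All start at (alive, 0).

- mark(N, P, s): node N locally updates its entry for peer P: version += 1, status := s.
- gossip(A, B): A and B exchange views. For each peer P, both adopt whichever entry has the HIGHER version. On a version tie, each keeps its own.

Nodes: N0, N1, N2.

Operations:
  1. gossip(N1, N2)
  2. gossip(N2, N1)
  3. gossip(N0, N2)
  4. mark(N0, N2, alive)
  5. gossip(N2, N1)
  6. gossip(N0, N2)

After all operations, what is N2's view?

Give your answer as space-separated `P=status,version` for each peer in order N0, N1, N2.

Op 1: gossip N1<->N2 -> N1.N0=(alive,v0) N1.N1=(alive,v0) N1.N2=(alive,v0) | N2.N0=(alive,v0) N2.N1=(alive,v0) N2.N2=(alive,v0)
Op 2: gossip N2<->N1 -> N2.N0=(alive,v0) N2.N1=(alive,v0) N2.N2=(alive,v0) | N1.N0=(alive,v0) N1.N1=(alive,v0) N1.N2=(alive,v0)
Op 3: gossip N0<->N2 -> N0.N0=(alive,v0) N0.N1=(alive,v0) N0.N2=(alive,v0) | N2.N0=(alive,v0) N2.N1=(alive,v0) N2.N2=(alive,v0)
Op 4: N0 marks N2=alive -> (alive,v1)
Op 5: gossip N2<->N1 -> N2.N0=(alive,v0) N2.N1=(alive,v0) N2.N2=(alive,v0) | N1.N0=(alive,v0) N1.N1=(alive,v0) N1.N2=(alive,v0)
Op 6: gossip N0<->N2 -> N0.N0=(alive,v0) N0.N1=(alive,v0) N0.N2=(alive,v1) | N2.N0=(alive,v0) N2.N1=(alive,v0) N2.N2=(alive,v1)

Answer: N0=alive,0 N1=alive,0 N2=alive,1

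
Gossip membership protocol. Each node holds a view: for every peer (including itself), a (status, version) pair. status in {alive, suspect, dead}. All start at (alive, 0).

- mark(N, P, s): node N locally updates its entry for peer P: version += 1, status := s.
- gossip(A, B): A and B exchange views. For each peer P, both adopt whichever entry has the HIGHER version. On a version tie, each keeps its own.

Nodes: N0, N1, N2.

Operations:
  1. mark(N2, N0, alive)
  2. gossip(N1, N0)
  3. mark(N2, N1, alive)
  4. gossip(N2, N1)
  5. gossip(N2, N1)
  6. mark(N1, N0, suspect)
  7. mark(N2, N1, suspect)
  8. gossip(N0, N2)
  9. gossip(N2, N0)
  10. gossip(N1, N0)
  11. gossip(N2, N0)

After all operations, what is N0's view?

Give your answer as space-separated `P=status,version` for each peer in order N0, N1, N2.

Answer: N0=suspect,2 N1=suspect,2 N2=alive,0

Derivation:
Op 1: N2 marks N0=alive -> (alive,v1)
Op 2: gossip N1<->N0 -> N1.N0=(alive,v0) N1.N1=(alive,v0) N1.N2=(alive,v0) | N0.N0=(alive,v0) N0.N1=(alive,v0) N0.N2=(alive,v0)
Op 3: N2 marks N1=alive -> (alive,v1)
Op 4: gossip N2<->N1 -> N2.N0=(alive,v1) N2.N1=(alive,v1) N2.N2=(alive,v0) | N1.N0=(alive,v1) N1.N1=(alive,v1) N1.N2=(alive,v0)
Op 5: gossip N2<->N1 -> N2.N0=(alive,v1) N2.N1=(alive,v1) N2.N2=(alive,v0) | N1.N0=(alive,v1) N1.N1=(alive,v1) N1.N2=(alive,v0)
Op 6: N1 marks N0=suspect -> (suspect,v2)
Op 7: N2 marks N1=suspect -> (suspect,v2)
Op 8: gossip N0<->N2 -> N0.N0=(alive,v1) N0.N1=(suspect,v2) N0.N2=(alive,v0) | N2.N0=(alive,v1) N2.N1=(suspect,v2) N2.N2=(alive,v0)
Op 9: gossip N2<->N0 -> N2.N0=(alive,v1) N2.N1=(suspect,v2) N2.N2=(alive,v0) | N0.N0=(alive,v1) N0.N1=(suspect,v2) N0.N2=(alive,v0)
Op 10: gossip N1<->N0 -> N1.N0=(suspect,v2) N1.N1=(suspect,v2) N1.N2=(alive,v0) | N0.N0=(suspect,v2) N0.N1=(suspect,v2) N0.N2=(alive,v0)
Op 11: gossip N2<->N0 -> N2.N0=(suspect,v2) N2.N1=(suspect,v2) N2.N2=(alive,v0) | N0.N0=(suspect,v2) N0.N1=(suspect,v2) N0.N2=(alive,v0)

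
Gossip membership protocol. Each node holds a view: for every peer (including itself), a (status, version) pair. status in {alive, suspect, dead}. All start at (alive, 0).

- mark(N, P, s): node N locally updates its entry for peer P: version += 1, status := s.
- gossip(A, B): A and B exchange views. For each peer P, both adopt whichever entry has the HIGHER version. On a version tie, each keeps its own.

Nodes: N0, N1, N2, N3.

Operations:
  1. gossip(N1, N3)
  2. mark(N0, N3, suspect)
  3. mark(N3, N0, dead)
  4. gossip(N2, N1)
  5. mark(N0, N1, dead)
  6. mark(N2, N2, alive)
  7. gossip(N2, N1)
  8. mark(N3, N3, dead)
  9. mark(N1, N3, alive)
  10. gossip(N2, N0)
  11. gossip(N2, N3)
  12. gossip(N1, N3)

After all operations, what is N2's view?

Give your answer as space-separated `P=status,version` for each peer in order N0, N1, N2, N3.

Op 1: gossip N1<->N3 -> N1.N0=(alive,v0) N1.N1=(alive,v0) N1.N2=(alive,v0) N1.N3=(alive,v0) | N3.N0=(alive,v0) N3.N1=(alive,v0) N3.N2=(alive,v0) N3.N3=(alive,v0)
Op 2: N0 marks N3=suspect -> (suspect,v1)
Op 3: N3 marks N0=dead -> (dead,v1)
Op 4: gossip N2<->N1 -> N2.N0=(alive,v0) N2.N1=(alive,v0) N2.N2=(alive,v0) N2.N3=(alive,v0) | N1.N0=(alive,v0) N1.N1=(alive,v0) N1.N2=(alive,v0) N1.N3=(alive,v0)
Op 5: N0 marks N1=dead -> (dead,v1)
Op 6: N2 marks N2=alive -> (alive,v1)
Op 7: gossip N2<->N1 -> N2.N0=(alive,v0) N2.N1=(alive,v0) N2.N2=(alive,v1) N2.N3=(alive,v0) | N1.N0=(alive,v0) N1.N1=(alive,v0) N1.N2=(alive,v1) N1.N3=(alive,v0)
Op 8: N3 marks N3=dead -> (dead,v1)
Op 9: N1 marks N3=alive -> (alive,v1)
Op 10: gossip N2<->N0 -> N2.N0=(alive,v0) N2.N1=(dead,v1) N2.N2=(alive,v1) N2.N3=(suspect,v1) | N0.N0=(alive,v0) N0.N1=(dead,v1) N0.N2=(alive,v1) N0.N3=(suspect,v1)
Op 11: gossip N2<->N3 -> N2.N0=(dead,v1) N2.N1=(dead,v1) N2.N2=(alive,v1) N2.N3=(suspect,v1) | N3.N0=(dead,v1) N3.N1=(dead,v1) N3.N2=(alive,v1) N3.N3=(dead,v1)
Op 12: gossip N1<->N3 -> N1.N0=(dead,v1) N1.N1=(dead,v1) N1.N2=(alive,v1) N1.N3=(alive,v1) | N3.N0=(dead,v1) N3.N1=(dead,v1) N3.N2=(alive,v1) N3.N3=(dead,v1)

Answer: N0=dead,1 N1=dead,1 N2=alive,1 N3=suspect,1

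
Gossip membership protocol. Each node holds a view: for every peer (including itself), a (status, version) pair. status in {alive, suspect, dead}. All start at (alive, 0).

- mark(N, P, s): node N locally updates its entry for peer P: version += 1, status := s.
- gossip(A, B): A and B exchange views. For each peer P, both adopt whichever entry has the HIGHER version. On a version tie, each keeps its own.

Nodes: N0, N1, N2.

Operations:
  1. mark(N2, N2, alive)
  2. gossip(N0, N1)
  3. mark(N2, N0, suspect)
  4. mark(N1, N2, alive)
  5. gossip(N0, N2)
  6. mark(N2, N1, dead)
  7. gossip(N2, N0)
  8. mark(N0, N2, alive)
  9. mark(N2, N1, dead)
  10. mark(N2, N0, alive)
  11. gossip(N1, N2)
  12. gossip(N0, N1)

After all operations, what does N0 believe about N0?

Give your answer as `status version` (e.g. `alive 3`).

Op 1: N2 marks N2=alive -> (alive,v1)
Op 2: gossip N0<->N1 -> N0.N0=(alive,v0) N0.N1=(alive,v0) N0.N2=(alive,v0) | N1.N0=(alive,v0) N1.N1=(alive,v0) N1.N2=(alive,v0)
Op 3: N2 marks N0=suspect -> (suspect,v1)
Op 4: N1 marks N2=alive -> (alive,v1)
Op 5: gossip N0<->N2 -> N0.N0=(suspect,v1) N0.N1=(alive,v0) N0.N2=(alive,v1) | N2.N0=(suspect,v1) N2.N1=(alive,v0) N2.N2=(alive,v1)
Op 6: N2 marks N1=dead -> (dead,v1)
Op 7: gossip N2<->N0 -> N2.N0=(suspect,v1) N2.N1=(dead,v1) N2.N2=(alive,v1) | N0.N0=(suspect,v1) N0.N1=(dead,v1) N0.N2=(alive,v1)
Op 8: N0 marks N2=alive -> (alive,v2)
Op 9: N2 marks N1=dead -> (dead,v2)
Op 10: N2 marks N0=alive -> (alive,v2)
Op 11: gossip N1<->N2 -> N1.N0=(alive,v2) N1.N1=(dead,v2) N1.N2=(alive,v1) | N2.N0=(alive,v2) N2.N1=(dead,v2) N2.N2=(alive,v1)
Op 12: gossip N0<->N1 -> N0.N0=(alive,v2) N0.N1=(dead,v2) N0.N2=(alive,v2) | N1.N0=(alive,v2) N1.N1=(dead,v2) N1.N2=(alive,v2)

Answer: alive 2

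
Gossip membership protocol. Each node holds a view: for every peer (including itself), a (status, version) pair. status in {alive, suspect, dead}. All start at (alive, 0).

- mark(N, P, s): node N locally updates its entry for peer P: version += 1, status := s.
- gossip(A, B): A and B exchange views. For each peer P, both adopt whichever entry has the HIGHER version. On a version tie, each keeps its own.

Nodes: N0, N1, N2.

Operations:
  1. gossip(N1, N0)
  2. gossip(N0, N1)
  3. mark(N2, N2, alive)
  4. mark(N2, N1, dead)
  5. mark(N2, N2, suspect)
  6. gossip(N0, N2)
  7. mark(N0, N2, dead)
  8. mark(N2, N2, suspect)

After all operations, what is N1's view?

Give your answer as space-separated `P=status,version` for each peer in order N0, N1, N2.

Answer: N0=alive,0 N1=alive,0 N2=alive,0

Derivation:
Op 1: gossip N1<->N0 -> N1.N0=(alive,v0) N1.N1=(alive,v0) N1.N2=(alive,v0) | N0.N0=(alive,v0) N0.N1=(alive,v0) N0.N2=(alive,v0)
Op 2: gossip N0<->N1 -> N0.N0=(alive,v0) N0.N1=(alive,v0) N0.N2=(alive,v0) | N1.N0=(alive,v0) N1.N1=(alive,v0) N1.N2=(alive,v0)
Op 3: N2 marks N2=alive -> (alive,v1)
Op 4: N2 marks N1=dead -> (dead,v1)
Op 5: N2 marks N2=suspect -> (suspect,v2)
Op 6: gossip N0<->N2 -> N0.N0=(alive,v0) N0.N1=(dead,v1) N0.N2=(suspect,v2) | N2.N0=(alive,v0) N2.N1=(dead,v1) N2.N2=(suspect,v2)
Op 7: N0 marks N2=dead -> (dead,v3)
Op 8: N2 marks N2=suspect -> (suspect,v3)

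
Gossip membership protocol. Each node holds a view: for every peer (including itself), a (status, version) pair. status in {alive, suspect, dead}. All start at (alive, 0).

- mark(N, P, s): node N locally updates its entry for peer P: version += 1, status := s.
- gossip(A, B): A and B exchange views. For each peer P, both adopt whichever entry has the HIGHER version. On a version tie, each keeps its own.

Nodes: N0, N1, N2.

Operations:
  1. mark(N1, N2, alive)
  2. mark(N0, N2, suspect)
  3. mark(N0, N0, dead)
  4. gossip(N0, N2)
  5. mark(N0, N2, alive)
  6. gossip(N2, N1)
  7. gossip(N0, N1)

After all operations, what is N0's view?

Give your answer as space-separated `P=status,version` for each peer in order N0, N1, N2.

Answer: N0=dead,1 N1=alive,0 N2=alive,2

Derivation:
Op 1: N1 marks N2=alive -> (alive,v1)
Op 2: N0 marks N2=suspect -> (suspect,v1)
Op 3: N0 marks N0=dead -> (dead,v1)
Op 4: gossip N0<->N2 -> N0.N0=(dead,v1) N0.N1=(alive,v0) N0.N2=(suspect,v1) | N2.N0=(dead,v1) N2.N1=(alive,v0) N2.N2=(suspect,v1)
Op 5: N0 marks N2=alive -> (alive,v2)
Op 6: gossip N2<->N1 -> N2.N0=(dead,v1) N2.N1=(alive,v0) N2.N2=(suspect,v1) | N1.N0=(dead,v1) N1.N1=(alive,v0) N1.N2=(alive,v1)
Op 7: gossip N0<->N1 -> N0.N0=(dead,v1) N0.N1=(alive,v0) N0.N2=(alive,v2) | N1.N0=(dead,v1) N1.N1=(alive,v0) N1.N2=(alive,v2)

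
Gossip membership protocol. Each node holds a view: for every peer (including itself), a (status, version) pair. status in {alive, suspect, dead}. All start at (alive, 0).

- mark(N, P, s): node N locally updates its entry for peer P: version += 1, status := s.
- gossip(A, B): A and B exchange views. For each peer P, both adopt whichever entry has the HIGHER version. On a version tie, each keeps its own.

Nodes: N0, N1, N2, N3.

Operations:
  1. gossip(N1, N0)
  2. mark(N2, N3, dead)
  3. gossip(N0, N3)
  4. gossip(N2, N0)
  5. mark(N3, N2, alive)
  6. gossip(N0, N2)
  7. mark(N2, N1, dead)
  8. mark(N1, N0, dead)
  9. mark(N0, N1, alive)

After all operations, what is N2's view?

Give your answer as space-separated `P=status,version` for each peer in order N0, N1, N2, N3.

Answer: N0=alive,0 N1=dead,1 N2=alive,0 N3=dead,1

Derivation:
Op 1: gossip N1<->N0 -> N1.N0=(alive,v0) N1.N1=(alive,v0) N1.N2=(alive,v0) N1.N3=(alive,v0) | N0.N0=(alive,v0) N0.N1=(alive,v0) N0.N2=(alive,v0) N0.N3=(alive,v0)
Op 2: N2 marks N3=dead -> (dead,v1)
Op 3: gossip N0<->N3 -> N0.N0=(alive,v0) N0.N1=(alive,v0) N0.N2=(alive,v0) N0.N3=(alive,v0) | N3.N0=(alive,v0) N3.N1=(alive,v0) N3.N2=(alive,v0) N3.N3=(alive,v0)
Op 4: gossip N2<->N0 -> N2.N0=(alive,v0) N2.N1=(alive,v0) N2.N2=(alive,v0) N2.N3=(dead,v1) | N0.N0=(alive,v0) N0.N1=(alive,v0) N0.N2=(alive,v0) N0.N3=(dead,v1)
Op 5: N3 marks N2=alive -> (alive,v1)
Op 6: gossip N0<->N2 -> N0.N0=(alive,v0) N0.N1=(alive,v0) N0.N2=(alive,v0) N0.N3=(dead,v1) | N2.N0=(alive,v0) N2.N1=(alive,v0) N2.N2=(alive,v0) N2.N3=(dead,v1)
Op 7: N2 marks N1=dead -> (dead,v1)
Op 8: N1 marks N0=dead -> (dead,v1)
Op 9: N0 marks N1=alive -> (alive,v1)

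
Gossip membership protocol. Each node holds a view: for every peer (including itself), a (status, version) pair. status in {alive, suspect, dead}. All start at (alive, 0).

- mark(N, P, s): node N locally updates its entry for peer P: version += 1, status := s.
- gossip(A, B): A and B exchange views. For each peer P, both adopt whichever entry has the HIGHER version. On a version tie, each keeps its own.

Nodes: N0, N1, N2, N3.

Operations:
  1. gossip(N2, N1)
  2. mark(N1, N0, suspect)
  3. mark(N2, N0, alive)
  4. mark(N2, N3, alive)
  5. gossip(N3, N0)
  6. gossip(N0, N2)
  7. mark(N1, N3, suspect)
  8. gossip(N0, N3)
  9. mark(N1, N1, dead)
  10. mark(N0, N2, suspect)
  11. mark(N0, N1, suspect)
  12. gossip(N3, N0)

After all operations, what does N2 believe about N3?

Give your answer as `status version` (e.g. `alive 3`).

Answer: alive 1

Derivation:
Op 1: gossip N2<->N1 -> N2.N0=(alive,v0) N2.N1=(alive,v0) N2.N2=(alive,v0) N2.N3=(alive,v0) | N1.N0=(alive,v0) N1.N1=(alive,v0) N1.N2=(alive,v0) N1.N3=(alive,v0)
Op 2: N1 marks N0=suspect -> (suspect,v1)
Op 3: N2 marks N0=alive -> (alive,v1)
Op 4: N2 marks N3=alive -> (alive,v1)
Op 5: gossip N3<->N0 -> N3.N0=(alive,v0) N3.N1=(alive,v0) N3.N2=(alive,v0) N3.N3=(alive,v0) | N0.N0=(alive,v0) N0.N1=(alive,v0) N0.N2=(alive,v0) N0.N3=(alive,v0)
Op 6: gossip N0<->N2 -> N0.N0=(alive,v1) N0.N1=(alive,v0) N0.N2=(alive,v0) N0.N3=(alive,v1) | N2.N0=(alive,v1) N2.N1=(alive,v0) N2.N2=(alive,v0) N2.N3=(alive,v1)
Op 7: N1 marks N3=suspect -> (suspect,v1)
Op 8: gossip N0<->N3 -> N0.N0=(alive,v1) N0.N1=(alive,v0) N0.N2=(alive,v0) N0.N3=(alive,v1) | N3.N0=(alive,v1) N3.N1=(alive,v0) N3.N2=(alive,v0) N3.N3=(alive,v1)
Op 9: N1 marks N1=dead -> (dead,v1)
Op 10: N0 marks N2=suspect -> (suspect,v1)
Op 11: N0 marks N1=suspect -> (suspect,v1)
Op 12: gossip N3<->N0 -> N3.N0=(alive,v1) N3.N1=(suspect,v1) N3.N2=(suspect,v1) N3.N3=(alive,v1) | N0.N0=(alive,v1) N0.N1=(suspect,v1) N0.N2=(suspect,v1) N0.N3=(alive,v1)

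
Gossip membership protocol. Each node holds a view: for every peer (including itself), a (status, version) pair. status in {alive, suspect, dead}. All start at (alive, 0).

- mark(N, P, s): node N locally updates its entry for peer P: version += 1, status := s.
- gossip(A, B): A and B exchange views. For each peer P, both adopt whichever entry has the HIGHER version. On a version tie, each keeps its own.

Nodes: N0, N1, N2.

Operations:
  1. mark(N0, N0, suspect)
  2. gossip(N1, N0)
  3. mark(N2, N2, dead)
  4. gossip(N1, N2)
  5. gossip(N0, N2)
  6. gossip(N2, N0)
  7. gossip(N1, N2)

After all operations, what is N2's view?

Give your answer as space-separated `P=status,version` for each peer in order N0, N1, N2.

Answer: N0=suspect,1 N1=alive,0 N2=dead,1

Derivation:
Op 1: N0 marks N0=suspect -> (suspect,v1)
Op 2: gossip N1<->N0 -> N1.N0=(suspect,v1) N1.N1=(alive,v0) N1.N2=(alive,v0) | N0.N0=(suspect,v1) N0.N1=(alive,v0) N0.N2=(alive,v0)
Op 3: N2 marks N2=dead -> (dead,v1)
Op 4: gossip N1<->N2 -> N1.N0=(suspect,v1) N1.N1=(alive,v0) N1.N2=(dead,v1) | N2.N0=(suspect,v1) N2.N1=(alive,v0) N2.N2=(dead,v1)
Op 5: gossip N0<->N2 -> N0.N0=(suspect,v1) N0.N1=(alive,v0) N0.N2=(dead,v1) | N2.N0=(suspect,v1) N2.N1=(alive,v0) N2.N2=(dead,v1)
Op 6: gossip N2<->N0 -> N2.N0=(suspect,v1) N2.N1=(alive,v0) N2.N2=(dead,v1) | N0.N0=(suspect,v1) N0.N1=(alive,v0) N0.N2=(dead,v1)
Op 7: gossip N1<->N2 -> N1.N0=(suspect,v1) N1.N1=(alive,v0) N1.N2=(dead,v1) | N2.N0=(suspect,v1) N2.N1=(alive,v0) N2.N2=(dead,v1)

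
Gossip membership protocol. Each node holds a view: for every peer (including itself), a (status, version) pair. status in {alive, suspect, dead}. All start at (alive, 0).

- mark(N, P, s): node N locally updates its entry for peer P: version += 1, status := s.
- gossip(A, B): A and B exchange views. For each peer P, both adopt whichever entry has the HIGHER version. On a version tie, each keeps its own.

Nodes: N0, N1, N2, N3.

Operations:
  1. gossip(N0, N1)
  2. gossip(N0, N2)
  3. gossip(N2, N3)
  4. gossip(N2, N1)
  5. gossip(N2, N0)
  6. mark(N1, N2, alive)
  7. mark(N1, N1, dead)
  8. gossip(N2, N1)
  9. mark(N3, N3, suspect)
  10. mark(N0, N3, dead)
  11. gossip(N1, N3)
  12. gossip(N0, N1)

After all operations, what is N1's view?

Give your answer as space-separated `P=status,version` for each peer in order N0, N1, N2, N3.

Op 1: gossip N0<->N1 -> N0.N0=(alive,v0) N0.N1=(alive,v0) N0.N2=(alive,v0) N0.N3=(alive,v0) | N1.N0=(alive,v0) N1.N1=(alive,v0) N1.N2=(alive,v0) N1.N3=(alive,v0)
Op 2: gossip N0<->N2 -> N0.N0=(alive,v0) N0.N1=(alive,v0) N0.N2=(alive,v0) N0.N3=(alive,v0) | N2.N0=(alive,v0) N2.N1=(alive,v0) N2.N2=(alive,v0) N2.N3=(alive,v0)
Op 3: gossip N2<->N3 -> N2.N0=(alive,v0) N2.N1=(alive,v0) N2.N2=(alive,v0) N2.N3=(alive,v0) | N3.N0=(alive,v0) N3.N1=(alive,v0) N3.N2=(alive,v0) N3.N3=(alive,v0)
Op 4: gossip N2<->N1 -> N2.N0=(alive,v0) N2.N1=(alive,v0) N2.N2=(alive,v0) N2.N3=(alive,v0) | N1.N0=(alive,v0) N1.N1=(alive,v0) N1.N2=(alive,v0) N1.N3=(alive,v0)
Op 5: gossip N2<->N0 -> N2.N0=(alive,v0) N2.N1=(alive,v0) N2.N2=(alive,v0) N2.N3=(alive,v0) | N0.N0=(alive,v0) N0.N1=(alive,v0) N0.N2=(alive,v0) N0.N3=(alive,v0)
Op 6: N1 marks N2=alive -> (alive,v1)
Op 7: N1 marks N1=dead -> (dead,v1)
Op 8: gossip N2<->N1 -> N2.N0=(alive,v0) N2.N1=(dead,v1) N2.N2=(alive,v1) N2.N3=(alive,v0) | N1.N0=(alive,v0) N1.N1=(dead,v1) N1.N2=(alive,v1) N1.N3=(alive,v0)
Op 9: N3 marks N3=suspect -> (suspect,v1)
Op 10: N0 marks N3=dead -> (dead,v1)
Op 11: gossip N1<->N3 -> N1.N0=(alive,v0) N1.N1=(dead,v1) N1.N2=(alive,v1) N1.N3=(suspect,v1) | N3.N0=(alive,v0) N3.N1=(dead,v1) N3.N2=(alive,v1) N3.N3=(suspect,v1)
Op 12: gossip N0<->N1 -> N0.N0=(alive,v0) N0.N1=(dead,v1) N0.N2=(alive,v1) N0.N3=(dead,v1) | N1.N0=(alive,v0) N1.N1=(dead,v1) N1.N2=(alive,v1) N1.N3=(suspect,v1)

Answer: N0=alive,0 N1=dead,1 N2=alive,1 N3=suspect,1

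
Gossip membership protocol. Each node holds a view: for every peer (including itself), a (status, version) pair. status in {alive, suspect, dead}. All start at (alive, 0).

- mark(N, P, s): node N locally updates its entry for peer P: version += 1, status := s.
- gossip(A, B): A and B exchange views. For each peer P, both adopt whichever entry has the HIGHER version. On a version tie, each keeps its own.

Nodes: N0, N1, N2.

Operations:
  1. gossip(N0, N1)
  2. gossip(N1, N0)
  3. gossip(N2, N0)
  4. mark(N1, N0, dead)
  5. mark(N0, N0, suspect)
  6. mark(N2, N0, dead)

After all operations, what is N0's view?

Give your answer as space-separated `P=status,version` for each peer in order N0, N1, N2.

Answer: N0=suspect,1 N1=alive,0 N2=alive,0

Derivation:
Op 1: gossip N0<->N1 -> N0.N0=(alive,v0) N0.N1=(alive,v0) N0.N2=(alive,v0) | N1.N0=(alive,v0) N1.N1=(alive,v0) N1.N2=(alive,v0)
Op 2: gossip N1<->N0 -> N1.N0=(alive,v0) N1.N1=(alive,v0) N1.N2=(alive,v0) | N0.N0=(alive,v0) N0.N1=(alive,v0) N0.N2=(alive,v0)
Op 3: gossip N2<->N0 -> N2.N0=(alive,v0) N2.N1=(alive,v0) N2.N2=(alive,v0) | N0.N0=(alive,v0) N0.N1=(alive,v0) N0.N2=(alive,v0)
Op 4: N1 marks N0=dead -> (dead,v1)
Op 5: N0 marks N0=suspect -> (suspect,v1)
Op 6: N2 marks N0=dead -> (dead,v1)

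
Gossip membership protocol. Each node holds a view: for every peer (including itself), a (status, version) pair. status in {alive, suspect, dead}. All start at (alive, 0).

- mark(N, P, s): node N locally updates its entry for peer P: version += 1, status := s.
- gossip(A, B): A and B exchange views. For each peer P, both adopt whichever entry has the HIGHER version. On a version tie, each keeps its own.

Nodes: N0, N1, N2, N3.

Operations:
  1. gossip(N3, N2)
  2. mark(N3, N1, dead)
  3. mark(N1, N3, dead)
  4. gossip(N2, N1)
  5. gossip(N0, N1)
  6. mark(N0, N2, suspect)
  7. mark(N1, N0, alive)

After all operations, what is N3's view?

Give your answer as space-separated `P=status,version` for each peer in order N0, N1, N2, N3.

Op 1: gossip N3<->N2 -> N3.N0=(alive,v0) N3.N1=(alive,v0) N3.N2=(alive,v0) N3.N3=(alive,v0) | N2.N0=(alive,v0) N2.N1=(alive,v0) N2.N2=(alive,v0) N2.N3=(alive,v0)
Op 2: N3 marks N1=dead -> (dead,v1)
Op 3: N1 marks N3=dead -> (dead,v1)
Op 4: gossip N2<->N1 -> N2.N0=(alive,v0) N2.N1=(alive,v0) N2.N2=(alive,v0) N2.N3=(dead,v1) | N1.N0=(alive,v0) N1.N1=(alive,v0) N1.N2=(alive,v0) N1.N3=(dead,v1)
Op 5: gossip N0<->N1 -> N0.N0=(alive,v0) N0.N1=(alive,v0) N0.N2=(alive,v0) N0.N3=(dead,v1) | N1.N0=(alive,v0) N1.N1=(alive,v0) N1.N2=(alive,v0) N1.N3=(dead,v1)
Op 6: N0 marks N2=suspect -> (suspect,v1)
Op 7: N1 marks N0=alive -> (alive,v1)

Answer: N0=alive,0 N1=dead,1 N2=alive,0 N3=alive,0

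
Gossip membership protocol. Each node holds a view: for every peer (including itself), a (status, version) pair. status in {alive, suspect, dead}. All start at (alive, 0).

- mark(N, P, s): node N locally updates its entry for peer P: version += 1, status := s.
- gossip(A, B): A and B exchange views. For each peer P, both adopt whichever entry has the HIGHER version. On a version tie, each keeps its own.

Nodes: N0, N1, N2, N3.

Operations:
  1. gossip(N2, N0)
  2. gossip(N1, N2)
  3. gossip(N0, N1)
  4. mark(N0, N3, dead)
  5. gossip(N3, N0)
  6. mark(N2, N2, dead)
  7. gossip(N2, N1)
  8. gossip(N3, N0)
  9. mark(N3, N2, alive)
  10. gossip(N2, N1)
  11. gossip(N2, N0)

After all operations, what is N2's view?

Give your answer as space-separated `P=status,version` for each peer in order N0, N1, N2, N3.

Op 1: gossip N2<->N0 -> N2.N0=(alive,v0) N2.N1=(alive,v0) N2.N2=(alive,v0) N2.N3=(alive,v0) | N0.N0=(alive,v0) N0.N1=(alive,v0) N0.N2=(alive,v0) N0.N3=(alive,v0)
Op 2: gossip N1<->N2 -> N1.N0=(alive,v0) N1.N1=(alive,v0) N1.N2=(alive,v0) N1.N3=(alive,v0) | N2.N0=(alive,v0) N2.N1=(alive,v0) N2.N2=(alive,v0) N2.N3=(alive,v0)
Op 3: gossip N0<->N1 -> N0.N0=(alive,v0) N0.N1=(alive,v0) N0.N2=(alive,v0) N0.N3=(alive,v0) | N1.N0=(alive,v0) N1.N1=(alive,v0) N1.N2=(alive,v0) N1.N3=(alive,v0)
Op 4: N0 marks N3=dead -> (dead,v1)
Op 5: gossip N3<->N0 -> N3.N0=(alive,v0) N3.N1=(alive,v0) N3.N2=(alive,v0) N3.N3=(dead,v1) | N0.N0=(alive,v0) N0.N1=(alive,v0) N0.N2=(alive,v0) N0.N3=(dead,v1)
Op 6: N2 marks N2=dead -> (dead,v1)
Op 7: gossip N2<->N1 -> N2.N0=(alive,v0) N2.N1=(alive,v0) N2.N2=(dead,v1) N2.N3=(alive,v0) | N1.N0=(alive,v0) N1.N1=(alive,v0) N1.N2=(dead,v1) N1.N3=(alive,v0)
Op 8: gossip N3<->N0 -> N3.N0=(alive,v0) N3.N1=(alive,v0) N3.N2=(alive,v0) N3.N3=(dead,v1) | N0.N0=(alive,v0) N0.N1=(alive,v0) N0.N2=(alive,v0) N0.N3=(dead,v1)
Op 9: N3 marks N2=alive -> (alive,v1)
Op 10: gossip N2<->N1 -> N2.N0=(alive,v0) N2.N1=(alive,v0) N2.N2=(dead,v1) N2.N3=(alive,v0) | N1.N0=(alive,v0) N1.N1=(alive,v0) N1.N2=(dead,v1) N1.N3=(alive,v0)
Op 11: gossip N2<->N0 -> N2.N0=(alive,v0) N2.N1=(alive,v0) N2.N2=(dead,v1) N2.N3=(dead,v1) | N0.N0=(alive,v0) N0.N1=(alive,v0) N0.N2=(dead,v1) N0.N3=(dead,v1)

Answer: N0=alive,0 N1=alive,0 N2=dead,1 N3=dead,1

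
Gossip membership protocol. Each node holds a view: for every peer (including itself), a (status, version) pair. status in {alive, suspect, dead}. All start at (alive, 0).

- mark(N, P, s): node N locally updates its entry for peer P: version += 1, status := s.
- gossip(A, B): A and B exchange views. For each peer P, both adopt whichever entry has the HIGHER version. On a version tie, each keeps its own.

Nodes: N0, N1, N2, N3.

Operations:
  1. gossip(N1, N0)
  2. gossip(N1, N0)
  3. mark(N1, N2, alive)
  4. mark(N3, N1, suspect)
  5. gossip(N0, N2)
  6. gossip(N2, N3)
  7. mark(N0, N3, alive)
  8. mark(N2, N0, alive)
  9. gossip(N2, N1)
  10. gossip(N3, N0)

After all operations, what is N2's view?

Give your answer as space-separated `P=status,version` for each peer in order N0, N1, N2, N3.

Op 1: gossip N1<->N0 -> N1.N0=(alive,v0) N1.N1=(alive,v0) N1.N2=(alive,v0) N1.N3=(alive,v0) | N0.N0=(alive,v0) N0.N1=(alive,v0) N0.N2=(alive,v0) N0.N3=(alive,v0)
Op 2: gossip N1<->N0 -> N1.N0=(alive,v0) N1.N1=(alive,v0) N1.N2=(alive,v0) N1.N3=(alive,v0) | N0.N0=(alive,v0) N0.N1=(alive,v0) N0.N2=(alive,v0) N0.N3=(alive,v0)
Op 3: N1 marks N2=alive -> (alive,v1)
Op 4: N3 marks N1=suspect -> (suspect,v1)
Op 5: gossip N0<->N2 -> N0.N0=(alive,v0) N0.N1=(alive,v0) N0.N2=(alive,v0) N0.N3=(alive,v0) | N2.N0=(alive,v0) N2.N1=(alive,v0) N2.N2=(alive,v0) N2.N3=(alive,v0)
Op 6: gossip N2<->N3 -> N2.N0=(alive,v0) N2.N1=(suspect,v1) N2.N2=(alive,v0) N2.N3=(alive,v0) | N3.N0=(alive,v0) N3.N1=(suspect,v1) N3.N2=(alive,v0) N3.N3=(alive,v0)
Op 7: N0 marks N3=alive -> (alive,v1)
Op 8: N2 marks N0=alive -> (alive,v1)
Op 9: gossip N2<->N1 -> N2.N0=(alive,v1) N2.N1=(suspect,v1) N2.N2=(alive,v1) N2.N3=(alive,v0) | N1.N0=(alive,v1) N1.N1=(suspect,v1) N1.N2=(alive,v1) N1.N3=(alive,v0)
Op 10: gossip N3<->N0 -> N3.N0=(alive,v0) N3.N1=(suspect,v1) N3.N2=(alive,v0) N3.N3=(alive,v1) | N0.N0=(alive,v0) N0.N1=(suspect,v1) N0.N2=(alive,v0) N0.N3=(alive,v1)

Answer: N0=alive,1 N1=suspect,1 N2=alive,1 N3=alive,0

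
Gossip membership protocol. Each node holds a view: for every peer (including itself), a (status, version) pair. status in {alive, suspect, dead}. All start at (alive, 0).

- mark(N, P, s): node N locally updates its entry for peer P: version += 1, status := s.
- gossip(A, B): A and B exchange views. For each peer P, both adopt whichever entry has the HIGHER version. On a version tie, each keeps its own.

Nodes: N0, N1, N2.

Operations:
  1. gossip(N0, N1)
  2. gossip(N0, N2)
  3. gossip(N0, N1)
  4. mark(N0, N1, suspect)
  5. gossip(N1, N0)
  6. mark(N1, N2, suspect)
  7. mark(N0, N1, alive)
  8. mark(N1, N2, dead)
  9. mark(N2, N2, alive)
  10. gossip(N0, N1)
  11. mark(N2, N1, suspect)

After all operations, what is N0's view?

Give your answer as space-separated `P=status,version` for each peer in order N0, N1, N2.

Op 1: gossip N0<->N1 -> N0.N0=(alive,v0) N0.N1=(alive,v0) N0.N2=(alive,v0) | N1.N0=(alive,v0) N1.N1=(alive,v0) N1.N2=(alive,v0)
Op 2: gossip N0<->N2 -> N0.N0=(alive,v0) N0.N1=(alive,v0) N0.N2=(alive,v0) | N2.N0=(alive,v0) N2.N1=(alive,v0) N2.N2=(alive,v0)
Op 3: gossip N0<->N1 -> N0.N0=(alive,v0) N0.N1=(alive,v0) N0.N2=(alive,v0) | N1.N0=(alive,v0) N1.N1=(alive,v0) N1.N2=(alive,v0)
Op 4: N0 marks N1=suspect -> (suspect,v1)
Op 5: gossip N1<->N0 -> N1.N0=(alive,v0) N1.N1=(suspect,v1) N1.N2=(alive,v0) | N0.N0=(alive,v0) N0.N1=(suspect,v1) N0.N2=(alive,v0)
Op 6: N1 marks N2=suspect -> (suspect,v1)
Op 7: N0 marks N1=alive -> (alive,v2)
Op 8: N1 marks N2=dead -> (dead,v2)
Op 9: N2 marks N2=alive -> (alive,v1)
Op 10: gossip N0<->N1 -> N0.N0=(alive,v0) N0.N1=(alive,v2) N0.N2=(dead,v2) | N1.N0=(alive,v0) N1.N1=(alive,v2) N1.N2=(dead,v2)
Op 11: N2 marks N1=suspect -> (suspect,v1)

Answer: N0=alive,0 N1=alive,2 N2=dead,2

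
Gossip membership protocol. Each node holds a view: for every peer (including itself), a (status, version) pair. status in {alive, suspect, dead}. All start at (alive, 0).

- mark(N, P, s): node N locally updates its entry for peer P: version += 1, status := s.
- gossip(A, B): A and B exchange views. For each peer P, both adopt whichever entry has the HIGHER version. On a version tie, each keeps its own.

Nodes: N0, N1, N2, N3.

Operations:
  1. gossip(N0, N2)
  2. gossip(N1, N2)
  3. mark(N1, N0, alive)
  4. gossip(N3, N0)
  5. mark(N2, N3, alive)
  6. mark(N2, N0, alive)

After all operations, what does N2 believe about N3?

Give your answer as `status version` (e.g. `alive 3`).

Answer: alive 1

Derivation:
Op 1: gossip N0<->N2 -> N0.N0=(alive,v0) N0.N1=(alive,v0) N0.N2=(alive,v0) N0.N3=(alive,v0) | N2.N0=(alive,v0) N2.N1=(alive,v0) N2.N2=(alive,v0) N2.N3=(alive,v0)
Op 2: gossip N1<->N2 -> N1.N0=(alive,v0) N1.N1=(alive,v0) N1.N2=(alive,v0) N1.N3=(alive,v0) | N2.N0=(alive,v0) N2.N1=(alive,v0) N2.N2=(alive,v0) N2.N3=(alive,v0)
Op 3: N1 marks N0=alive -> (alive,v1)
Op 4: gossip N3<->N0 -> N3.N0=(alive,v0) N3.N1=(alive,v0) N3.N2=(alive,v0) N3.N3=(alive,v0) | N0.N0=(alive,v0) N0.N1=(alive,v0) N0.N2=(alive,v0) N0.N3=(alive,v0)
Op 5: N2 marks N3=alive -> (alive,v1)
Op 6: N2 marks N0=alive -> (alive,v1)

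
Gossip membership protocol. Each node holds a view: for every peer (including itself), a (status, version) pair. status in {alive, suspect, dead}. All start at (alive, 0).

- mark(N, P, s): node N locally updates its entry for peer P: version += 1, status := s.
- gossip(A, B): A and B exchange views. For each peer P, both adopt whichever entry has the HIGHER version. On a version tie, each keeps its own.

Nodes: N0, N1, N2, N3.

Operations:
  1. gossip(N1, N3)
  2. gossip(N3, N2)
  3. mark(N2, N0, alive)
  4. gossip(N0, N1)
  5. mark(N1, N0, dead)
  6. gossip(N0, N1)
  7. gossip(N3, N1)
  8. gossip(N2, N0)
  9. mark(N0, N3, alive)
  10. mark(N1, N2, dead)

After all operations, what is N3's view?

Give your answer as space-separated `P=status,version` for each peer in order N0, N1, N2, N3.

Op 1: gossip N1<->N3 -> N1.N0=(alive,v0) N1.N1=(alive,v0) N1.N2=(alive,v0) N1.N3=(alive,v0) | N3.N0=(alive,v0) N3.N1=(alive,v0) N3.N2=(alive,v0) N3.N3=(alive,v0)
Op 2: gossip N3<->N2 -> N3.N0=(alive,v0) N3.N1=(alive,v0) N3.N2=(alive,v0) N3.N3=(alive,v0) | N2.N0=(alive,v0) N2.N1=(alive,v0) N2.N2=(alive,v0) N2.N3=(alive,v0)
Op 3: N2 marks N0=alive -> (alive,v1)
Op 4: gossip N0<->N1 -> N0.N0=(alive,v0) N0.N1=(alive,v0) N0.N2=(alive,v0) N0.N3=(alive,v0) | N1.N0=(alive,v0) N1.N1=(alive,v0) N1.N2=(alive,v0) N1.N3=(alive,v0)
Op 5: N1 marks N0=dead -> (dead,v1)
Op 6: gossip N0<->N1 -> N0.N0=(dead,v1) N0.N1=(alive,v0) N0.N2=(alive,v0) N0.N3=(alive,v0) | N1.N0=(dead,v1) N1.N1=(alive,v0) N1.N2=(alive,v0) N1.N3=(alive,v0)
Op 7: gossip N3<->N1 -> N3.N0=(dead,v1) N3.N1=(alive,v0) N3.N2=(alive,v0) N3.N3=(alive,v0) | N1.N0=(dead,v1) N1.N1=(alive,v0) N1.N2=(alive,v0) N1.N3=(alive,v0)
Op 8: gossip N2<->N0 -> N2.N0=(alive,v1) N2.N1=(alive,v0) N2.N2=(alive,v0) N2.N3=(alive,v0) | N0.N0=(dead,v1) N0.N1=(alive,v0) N0.N2=(alive,v0) N0.N3=(alive,v0)
Op 9: N0 marks N3=alive -> (alive,v1)
Op 10: N1 marks N2=dead -> (dead,v1)

Answer: N0=dead,1 N1=alive,0 N2=alive,0 N3=alive,0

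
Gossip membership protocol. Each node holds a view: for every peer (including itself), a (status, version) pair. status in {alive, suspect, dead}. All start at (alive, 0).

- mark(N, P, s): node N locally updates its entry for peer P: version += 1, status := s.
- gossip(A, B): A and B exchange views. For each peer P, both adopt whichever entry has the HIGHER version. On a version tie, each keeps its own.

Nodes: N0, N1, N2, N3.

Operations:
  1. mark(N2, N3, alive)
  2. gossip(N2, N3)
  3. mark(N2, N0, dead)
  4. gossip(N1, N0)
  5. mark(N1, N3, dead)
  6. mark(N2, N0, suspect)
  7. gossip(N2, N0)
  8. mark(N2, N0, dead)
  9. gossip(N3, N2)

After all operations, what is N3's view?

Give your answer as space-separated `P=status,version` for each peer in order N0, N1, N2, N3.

Answer: N0=dead,3 N1=alive,0 N2=alive,0 N3=alive,1

Derivation:
Op 1: N2 marks N3=alive -> (alive,v1)
Op 2: gossip N2<->N3 -> N2.N0=(alive,v0) N2.N1=(alive,v0) N2.N2=(alive,v0) N2.N3=(alive,v1) | N3.N0=(alive,v0) N3.N1=(alive,v0) N3.N2=(alive,v0) N3.N3=(alive,v1)
Op 3: N2 marks N0=dead -> (dead,v1)
Op 4: gossip N1<->N0 -> N1.N0=(alive,v0) N1.N1=(alive,v0) N1.N2=(alive,v0) N1.N3=(alive,v0) | N0.N0=(alive,v0) N0.N1=(alive,v0) N0.N2=(alive,v0) N0.N3=(alive,v0)
Op 5: N1 marks N3=dead -> (dead,v1)
Op 6: N2 marks N0=suspect -> (suspect,v2)
Op 7: gossip N2<->N0 -> N2.N0=(suspect,v2) N2.N1=(alive,v0) N2.N2=(alive,v0) N2.N3=(alive,v1) | N0.N0=(suspect,v2) N0.N1=(alive,v0) N0.N2=(alive,v0) N0.N3=(alive,v1)
Op 8: N2 marks N0=dead -> (dead,v3)
Op 9: gossip N3<->N2 -> N3.N0=(dead,v3) N3.N1=(alive,v0) N3.N2=(alive,v0) N3.N3=(alive,v1) | N2.N0=(dead,v3) N2.N1=(alive,v0) N2.N2=(alive,v0) N2.N3=(alive,v1)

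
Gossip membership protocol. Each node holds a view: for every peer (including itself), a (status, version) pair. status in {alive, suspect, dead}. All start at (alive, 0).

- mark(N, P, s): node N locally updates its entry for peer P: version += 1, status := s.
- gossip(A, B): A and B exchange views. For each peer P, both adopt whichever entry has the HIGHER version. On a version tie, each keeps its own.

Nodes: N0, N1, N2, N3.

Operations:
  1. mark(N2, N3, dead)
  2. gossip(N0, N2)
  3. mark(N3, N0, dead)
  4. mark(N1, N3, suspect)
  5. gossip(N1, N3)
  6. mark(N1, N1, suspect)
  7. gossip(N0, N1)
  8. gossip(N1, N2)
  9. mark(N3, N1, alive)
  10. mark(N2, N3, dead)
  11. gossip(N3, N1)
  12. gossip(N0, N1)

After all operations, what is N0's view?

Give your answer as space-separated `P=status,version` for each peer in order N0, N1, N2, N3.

Op 1: N2 marks N3=dead -> (dead,v1)
Op 2: gossip N0<->N2 -> N0.N0=(alive,v0) N0.N1=(alive,v0) N0.N2=(alive,v0) N0.N3=(dead,v1) | N2.N0=(alive,v0) N2.N1=(alive,v0) N2.N2=(alive,v0) N2.N3=(dead,v1)
Op 3: N3 marks N0=dead -> (dead,v1)
Op 4: N1 marks N3=suspect -> (suspect,v1)
Op 5: gossip N1<->N3 -> N1.N0=(dead,v1) N1.N1=(alive,v0) N1.N2=(alive,v0) N1.N3=(suspect,v1) | N3.N0=(dead,v1) N3.N1=(alive,v0) N3.N2=(alive,v0) N3.N3=(suspect,v1)
Op 6: N1 marks N1=suspect -> (suspect,v1)
Op 7: gossip N0<->N1 -> N0.N0=(dead,v1) N0.N1=(suspect,v1) N0.N2=(alive,v0) N0.N3=(dead,v1) | N1.N0=(dead,v1) N1.N1=(suspect,v1) N1.N2=(alive,v0) N1.N3=(suspect,v1)
Op 8: gossip N1<->N2 -> N1.N0=(dead,v1) N1.N1=(suspect,v1) N1.N2=(alive,v0) N1.N3=(suspect,v1) | N2.N0=(dead,v1) N2.N1=(suspect,v1) N2.N2=(alive,v0) N2.N3=(dead,v1)
Op 9: N3 marks N1=alive -> (alive,v1)
Op 10: N2 marks N3=dead -> (dead,v2)
Op 11: gossip N3<->N1 -> N3.N0=(dead,v1) N3.N1=(alive,v1) N3.N2=(alive,v0) N3.N3=(suspect,v1) | N1.N0=(dead,v1) N1.N1=(suspect,v1) N1.N2=(alive,v0) N1.N3=(suspect,v1)
Op 12: gossip N0<->N1 -> N0.N0=(dead,v1) N0.N1=(suspect,v1) N0.N2=(alive,v0) N0.N3=(dead,v1) | N1.N0=(dead,v1) N1.N1=(suspect,v1) N1.N2=(alive,v0) N1.N3=(suspect,v1)

Answer: N0=dead,1 N1=suspect,1 N2=alive,0 N3=dead,1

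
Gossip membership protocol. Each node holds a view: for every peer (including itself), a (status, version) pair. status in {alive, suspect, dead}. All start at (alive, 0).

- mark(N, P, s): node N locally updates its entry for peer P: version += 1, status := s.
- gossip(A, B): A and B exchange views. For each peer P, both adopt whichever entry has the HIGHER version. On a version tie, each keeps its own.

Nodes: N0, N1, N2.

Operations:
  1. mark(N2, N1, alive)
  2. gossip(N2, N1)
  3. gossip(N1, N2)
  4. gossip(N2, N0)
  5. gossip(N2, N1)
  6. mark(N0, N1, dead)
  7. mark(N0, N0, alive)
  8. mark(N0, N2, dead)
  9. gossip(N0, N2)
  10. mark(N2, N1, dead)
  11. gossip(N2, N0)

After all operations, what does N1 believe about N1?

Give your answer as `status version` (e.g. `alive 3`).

Op 1: N2 marks N1=alive -> (alive,v1)
Op 2: gossip N2<->N1 -> N2.N0=(alive,v0) N2.N1=(alive,v1) N2.N2=(alive,v0) | N1.N0=(alive,v0) N1.N1=(alive,v1) N1.N2=(alive,v0)
Op 3: gossip N1<->N2 -> N1.N0=(alive,v0) N1.N1=(alive,v1) N1.N2=(alive,v0) | N2.N0=(alive,v0) N2.N1=(alive,v1) N2.N2=(alive,v0)
Op 4: gossip N2<->N0 -> N2.N0=(alive,v0) N2.N1=(alive,v1) N2.N2=(alive,v0) | N0.N0=(alive,v0) N0.N1=(alive,v1) N0.N2=(alive,v0)
Op 5: gossip N2<->N1 -> N2.N0=(alive,v0) N2.N1=(alive,v1) N2.N2=(alive,v0) | N1.N0=(alive,v0) N1.N1=(alive,v1) N1.N2=(alive,v0)
Op 6: N0 marks N1=dead -> (dead,v2)
Op 7: N0 marks N0=alive -> (alive,v1)
Op 8: N0 marks N2=dead -> (dead,v1)
Op 9: gossip N0<->N2 -> N0.N0=(alive,v1) N0.N1=(dead,v2) N0.N2=(dead,v1) | N2.N0=(alive,v1) N2.N1=(dead,v2) N2.N2=(dead,v1)
Op 10: N2 marks N1=dead -> (dead,v3)
Op 11: gossip N2<->N0 -> N2.N0=(alive,v1) N2.N1=(dead,v3) N2.N2=(dead,v1) | N0.N0=(alive,v1) N0.N1=(dead,v3) N0.N2=(dead,v1)

Answer: alive 1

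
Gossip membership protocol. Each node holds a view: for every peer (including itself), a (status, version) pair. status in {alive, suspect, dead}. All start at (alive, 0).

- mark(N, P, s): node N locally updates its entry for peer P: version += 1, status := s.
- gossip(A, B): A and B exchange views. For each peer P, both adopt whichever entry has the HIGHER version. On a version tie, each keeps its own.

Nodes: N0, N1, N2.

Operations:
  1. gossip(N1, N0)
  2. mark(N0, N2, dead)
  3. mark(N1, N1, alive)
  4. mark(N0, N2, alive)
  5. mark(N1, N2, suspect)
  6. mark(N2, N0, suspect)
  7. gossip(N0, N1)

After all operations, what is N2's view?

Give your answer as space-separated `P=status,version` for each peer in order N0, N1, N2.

Op 1: gossip N1<->N0 -> N1.N0=(alive,v0) N1.N1=(alive,v0) N1.N2=(alive,v0) | N0.N0=(alive,v0) N0.N1=(alive,v0) N0.N2=(alive,v0)
Op 2: N0 marks N2=dead -> (dead,v1)
Op 3: N1 marks N1=alive -> (alive,v1)
Op 4: N0 marks N2=alive -> (alive,v2)
Op 5: N1 marks N2=suspect -> (suspect,v1)
Op 6: N2 marks N0=suspect -> (suspect,v1)
Op 7: gossip N0<->N1 -> N0.N0=(alive,v0) N0.N1=(alive,v1) N0.N2=(alive,v2) | N1.N0=(alive,v0) N1.N1=(alive,v1) N1.N2=(alive,v2)

Answer: N0=suspect,1 N1=alive,0 N2=alive,0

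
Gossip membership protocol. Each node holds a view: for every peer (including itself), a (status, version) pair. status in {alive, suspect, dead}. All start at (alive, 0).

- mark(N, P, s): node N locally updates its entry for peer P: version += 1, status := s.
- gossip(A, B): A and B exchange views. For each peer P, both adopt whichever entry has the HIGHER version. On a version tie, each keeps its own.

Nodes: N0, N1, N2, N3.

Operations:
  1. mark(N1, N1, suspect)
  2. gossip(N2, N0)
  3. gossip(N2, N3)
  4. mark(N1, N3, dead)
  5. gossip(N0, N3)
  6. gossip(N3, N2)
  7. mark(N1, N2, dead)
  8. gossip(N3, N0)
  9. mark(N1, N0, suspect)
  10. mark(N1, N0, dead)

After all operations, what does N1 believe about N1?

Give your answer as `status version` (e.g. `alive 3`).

Op 1: N1 marks N1=suspect -> (suspect,v1)
Op 2: gossip N2<->N0 -> N2.N0=(alive,v0) N2.N1=(alive,v0) N2.N2=(alive,v0) N2.N3=(alive,v0) | N0.N0=(alive,v0) N0.N1=(alive,v0) N0.N2=(alive,v0) N0.N3=(alive,v0)
Op 3: gossip N2<->N3 -> N2.N0=(alive,v0) N2.N1=(alive,v0) N2.N2=(alive,v0) N2.N3=(alive,v0) | N3.N0=(alive,v0) N3.N1=(alive,v0) N3.N2=(alive,v0) N3.N3=(alive,v0)
Op 4: N1 marks N3=dead -> (dead,v1)
Op 5: gossip N0<->N3 -> N0.N0=(alive,v0) N0.N1=(alive,v0) N0.N2=(alive,v0) N0.N3=(alive,v0) | N3.N0=(alive,v0) N3.N1=(alive,v0) N3.N2=(alive,v0) N3.N3=(alive,v0)
Op 6: gossip N3<->N2 -> N3.N0=(alive,v0) N3.N1=(alive,v0) N3.N2=(alive,v0) N3.N3=(alive,v0) | N2.N0=(alive,v0) N2.N1=(alive,v0) N2.N2=(alive,v0) N2.N3=(alive,v0)
Op 7: N1 marks N2=dead -> (dead,v1)
Op 8: gossip N3<->N0 -> N3.N0=(alive,v0) N3.N1=(alive,v0) N3.N2=(alive,v0) N3.N3=(alive,v0) | N0.N0=(alive,v0) N0.N1=(alive,v0) N0.N2=(alive,v0) N0.N3=(alive,v0)
Op 9: N1 marks N0=suspect -> (suspect,v1)
Op 10: N1 marks N0=dead -> (dead,v2)

Answer: suspect 1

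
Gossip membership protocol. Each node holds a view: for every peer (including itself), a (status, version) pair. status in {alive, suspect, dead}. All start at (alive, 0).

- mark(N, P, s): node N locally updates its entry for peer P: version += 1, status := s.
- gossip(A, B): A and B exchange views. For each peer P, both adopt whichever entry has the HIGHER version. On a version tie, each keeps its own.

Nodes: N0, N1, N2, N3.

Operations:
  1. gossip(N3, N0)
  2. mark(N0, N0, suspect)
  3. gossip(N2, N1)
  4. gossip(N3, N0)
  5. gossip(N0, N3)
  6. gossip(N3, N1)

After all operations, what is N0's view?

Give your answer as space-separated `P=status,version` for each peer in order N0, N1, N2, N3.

Op 1: gossip N3<->N0 -> N3.N0=(alive,v0) N3.N1=(alive,v0) N3.N2=(alive,v0) N3.N3=(alive,v0) | N0.N0=(alive,v0) N0.N1=(alive,v0) N0.N2=(alive,v0) N0.N3=(alive,v0)
Op 2: N0 marks N0=suspect -> (suspect,v1)
Op 3: gossip N2<->N1 -> N2.N0=(alive,v0) N2.N1=(alive,v0) N2.N2=(alive,v0) N2.N3=(alive,v0) | N1.N0=(alive,v0) N1.N1=(alive,v0) N1.N2=(alive,v0) N1.N3=(alive,v0)
Op 4: gossip N3<->N0 -> N3.N0=(suspect,v1) N3.N1=(alive,v0) N3.N2=(alive,v0) N3.N3=(alive,v0) | N0.N0=(suspect,v1) N0.N1=(alive,v0) N0.N2=(alive,v0) N0.N3=(alive,v0)
Op 5: gossip N0<->N3 -> N0.N0=(suspect,v1) N0.N1=(alive,v0) N0.N2=(alive,v0) N0.N3=(alive,v0) | N3.N0=(suspect,v1) N3.N1=(alive,v0) N3.N2=(alive,v0) N3.N3=(alive,v0)
Op 6: gossip N3<->N1 -> N3.N0=(suspect,v1) N3.N1=(alive,v0) N3.N2=(alive,v0) N3.N3=(alive,v0) | N1.N0=(suspect,v1) N1.N1=(alive,v0) N1.N2=(alive,v0) N1.N3=(alive,v0)

Answer: N0=suspect,1 N1=alive,0 N2=alive,0 N3=alive,0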